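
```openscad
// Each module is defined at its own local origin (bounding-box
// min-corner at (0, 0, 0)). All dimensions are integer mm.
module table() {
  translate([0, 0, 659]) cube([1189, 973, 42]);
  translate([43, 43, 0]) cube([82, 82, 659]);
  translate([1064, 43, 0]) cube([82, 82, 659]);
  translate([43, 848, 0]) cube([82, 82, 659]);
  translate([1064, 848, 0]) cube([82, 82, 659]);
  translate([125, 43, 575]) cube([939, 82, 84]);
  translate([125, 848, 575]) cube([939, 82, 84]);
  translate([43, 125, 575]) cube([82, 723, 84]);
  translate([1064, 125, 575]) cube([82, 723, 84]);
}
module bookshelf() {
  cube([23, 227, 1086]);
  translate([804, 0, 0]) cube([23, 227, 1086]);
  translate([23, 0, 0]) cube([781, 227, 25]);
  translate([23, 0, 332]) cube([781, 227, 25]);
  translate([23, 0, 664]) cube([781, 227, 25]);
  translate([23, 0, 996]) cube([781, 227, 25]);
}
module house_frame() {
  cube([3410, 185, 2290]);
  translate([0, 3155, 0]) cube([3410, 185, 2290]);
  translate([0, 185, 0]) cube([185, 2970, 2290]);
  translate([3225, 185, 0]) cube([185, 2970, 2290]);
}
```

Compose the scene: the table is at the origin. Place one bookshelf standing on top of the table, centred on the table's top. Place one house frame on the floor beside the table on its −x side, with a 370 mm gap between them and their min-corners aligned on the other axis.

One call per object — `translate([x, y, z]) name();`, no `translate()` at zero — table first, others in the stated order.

table();
translate([181, 373, 701]) bookshelf();
translate([-3780, 0, 0]) house_frame();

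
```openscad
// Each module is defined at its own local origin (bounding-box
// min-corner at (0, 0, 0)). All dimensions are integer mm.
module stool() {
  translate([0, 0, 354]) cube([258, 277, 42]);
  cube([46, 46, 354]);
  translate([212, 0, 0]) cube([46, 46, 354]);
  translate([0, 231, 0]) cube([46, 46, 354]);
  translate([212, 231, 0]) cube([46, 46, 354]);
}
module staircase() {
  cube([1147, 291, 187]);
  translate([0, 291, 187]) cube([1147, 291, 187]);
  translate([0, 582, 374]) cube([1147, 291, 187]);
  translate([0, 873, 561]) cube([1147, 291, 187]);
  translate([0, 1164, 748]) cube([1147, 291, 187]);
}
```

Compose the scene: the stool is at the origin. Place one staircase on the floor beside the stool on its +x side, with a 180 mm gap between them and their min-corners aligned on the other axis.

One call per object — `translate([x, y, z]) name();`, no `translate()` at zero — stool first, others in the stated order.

stool();
translate([438, 0, 0]) staircase();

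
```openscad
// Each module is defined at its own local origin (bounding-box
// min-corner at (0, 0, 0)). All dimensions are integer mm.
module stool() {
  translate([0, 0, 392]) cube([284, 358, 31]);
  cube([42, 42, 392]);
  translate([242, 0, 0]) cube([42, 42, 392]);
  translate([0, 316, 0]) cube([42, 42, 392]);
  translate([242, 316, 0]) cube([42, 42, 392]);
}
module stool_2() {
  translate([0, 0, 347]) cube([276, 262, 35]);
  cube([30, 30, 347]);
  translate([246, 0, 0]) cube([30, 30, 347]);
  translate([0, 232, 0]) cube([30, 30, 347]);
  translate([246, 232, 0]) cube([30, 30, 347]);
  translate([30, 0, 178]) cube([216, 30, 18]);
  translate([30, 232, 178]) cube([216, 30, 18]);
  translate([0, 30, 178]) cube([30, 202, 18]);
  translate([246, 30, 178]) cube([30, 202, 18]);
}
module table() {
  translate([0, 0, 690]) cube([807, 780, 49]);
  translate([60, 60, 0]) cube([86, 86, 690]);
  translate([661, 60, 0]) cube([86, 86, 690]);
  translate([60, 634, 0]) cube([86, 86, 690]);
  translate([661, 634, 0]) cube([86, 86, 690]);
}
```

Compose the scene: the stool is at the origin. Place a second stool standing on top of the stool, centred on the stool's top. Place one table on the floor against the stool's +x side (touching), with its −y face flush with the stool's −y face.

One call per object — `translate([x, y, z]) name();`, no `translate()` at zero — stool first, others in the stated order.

stool();
translate([4, 48, 423]) stool_2();
translate([284, 0, 0]) table();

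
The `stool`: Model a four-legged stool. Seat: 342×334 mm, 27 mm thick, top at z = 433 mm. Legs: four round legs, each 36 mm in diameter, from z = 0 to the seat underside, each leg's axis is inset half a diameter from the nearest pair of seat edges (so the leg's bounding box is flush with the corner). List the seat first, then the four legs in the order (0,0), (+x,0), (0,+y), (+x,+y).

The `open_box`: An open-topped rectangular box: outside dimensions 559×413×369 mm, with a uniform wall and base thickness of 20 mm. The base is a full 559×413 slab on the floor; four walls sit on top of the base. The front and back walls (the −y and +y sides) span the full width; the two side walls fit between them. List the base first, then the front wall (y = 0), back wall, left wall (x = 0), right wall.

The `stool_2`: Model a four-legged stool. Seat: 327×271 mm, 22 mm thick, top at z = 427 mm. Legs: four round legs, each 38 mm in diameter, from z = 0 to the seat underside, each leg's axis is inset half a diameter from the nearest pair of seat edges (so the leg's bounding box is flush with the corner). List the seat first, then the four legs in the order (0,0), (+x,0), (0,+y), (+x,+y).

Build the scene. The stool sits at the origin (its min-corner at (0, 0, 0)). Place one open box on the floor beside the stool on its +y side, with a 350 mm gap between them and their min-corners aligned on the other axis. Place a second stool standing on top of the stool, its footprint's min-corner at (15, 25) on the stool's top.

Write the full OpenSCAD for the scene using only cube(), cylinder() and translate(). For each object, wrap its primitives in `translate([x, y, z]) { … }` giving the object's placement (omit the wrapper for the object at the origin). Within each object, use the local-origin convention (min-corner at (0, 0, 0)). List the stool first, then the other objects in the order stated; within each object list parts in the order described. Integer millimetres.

translate([0, 0, 406]) cube([342, 334, 27]);
translate([18, 18, 0]) cylinder(h = 406, r = 18);
translate([324, 18, 0]) cylinder(h = 406, r = 18);
translate([18, 316, 0]) cylinder(h = 406, r = 18);
translate([324, 316, 0]) cylinder(h = 406, r = 18);
translate([0, 684, 0]) {
  cube([559, 413, 20]);
  translate([0, 0, 20]) cube([559, 20, 349]);
  translate([0, 393, 20]) cube([559, 20, 349]);
  translate([0, 20, 20]) cube([20, 373, 349]);
  translate([539, 20, 20]) cube([20, 373, 349]);
}
translate([15, 25, 433]) {
  translate([0, 0, 405]) cube([327, 271, 22]);
  translate([19, 19, 0]) cylinder(h = 405, r = 19);
  translate([308, 19, 0]) cylinder(h = 405, r = 19);
  translate([19, 252, 0]) cylinder(h = 405, r = 19);
  translate([308, 252, 0]) cylinder(h = 405, r = 19);
}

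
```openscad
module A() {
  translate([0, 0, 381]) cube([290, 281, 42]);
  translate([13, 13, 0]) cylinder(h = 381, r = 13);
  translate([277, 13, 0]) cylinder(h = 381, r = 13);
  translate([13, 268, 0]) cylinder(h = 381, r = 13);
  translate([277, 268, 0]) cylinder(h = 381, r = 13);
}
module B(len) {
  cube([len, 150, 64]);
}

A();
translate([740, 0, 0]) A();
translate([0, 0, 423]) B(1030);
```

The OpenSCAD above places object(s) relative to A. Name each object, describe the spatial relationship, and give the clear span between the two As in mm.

A is a stool. B is a beam. A beam spans the tops of two stools. The clear span between the two stools is 450 mm.

Second stool starts at x = 740; first ends at x = 290; clear span = 740 − 290 = 450 mm.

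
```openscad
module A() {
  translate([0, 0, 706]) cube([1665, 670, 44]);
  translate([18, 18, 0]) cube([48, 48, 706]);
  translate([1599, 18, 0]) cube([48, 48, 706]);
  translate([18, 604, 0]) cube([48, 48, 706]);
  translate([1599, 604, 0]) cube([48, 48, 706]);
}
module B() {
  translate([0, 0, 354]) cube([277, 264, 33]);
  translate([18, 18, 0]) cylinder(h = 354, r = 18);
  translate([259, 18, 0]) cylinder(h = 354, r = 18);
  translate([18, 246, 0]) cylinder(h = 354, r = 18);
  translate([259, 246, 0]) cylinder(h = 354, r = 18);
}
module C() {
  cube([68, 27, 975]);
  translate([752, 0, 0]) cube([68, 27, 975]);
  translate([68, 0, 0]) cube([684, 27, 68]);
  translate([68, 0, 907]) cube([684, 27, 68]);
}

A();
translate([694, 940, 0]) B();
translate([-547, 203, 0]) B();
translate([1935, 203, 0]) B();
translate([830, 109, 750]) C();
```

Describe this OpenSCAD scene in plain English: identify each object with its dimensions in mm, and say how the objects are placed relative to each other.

A is a table: top 1665 mm (x) × 670 mm (y), 44 mm thick, upper face at z = 750 mm, on four 48×48 mm square legs, each inset 18 mm from the nearest pair of top edges, running from z = 0 to the bottom of the top.

B is a four-legged stool. The seat is 277×264 mm, 33 mm thick, top at z = 387 mm. It stands on four round legs, each 36 mm in diameter, from z = 0 to the seat underside, each leg's axis is inset half a diameter from the nearest pair of seat edges (so the leg's bounding box is flush with the corner).

C is a rectangular picture frame lying in the x–z plane (depth along y). The opening is 684 mm wide (x) by 839 mm tall (z), surrounded by a border 68 mm wide on all four sides. The frame is 27 mm deep and is made of two full-height vertical stiles with two horizontal rails fitted between them.

Three stools sit around the table at the +y, −x, +x sides. The picture frame is on top of the table.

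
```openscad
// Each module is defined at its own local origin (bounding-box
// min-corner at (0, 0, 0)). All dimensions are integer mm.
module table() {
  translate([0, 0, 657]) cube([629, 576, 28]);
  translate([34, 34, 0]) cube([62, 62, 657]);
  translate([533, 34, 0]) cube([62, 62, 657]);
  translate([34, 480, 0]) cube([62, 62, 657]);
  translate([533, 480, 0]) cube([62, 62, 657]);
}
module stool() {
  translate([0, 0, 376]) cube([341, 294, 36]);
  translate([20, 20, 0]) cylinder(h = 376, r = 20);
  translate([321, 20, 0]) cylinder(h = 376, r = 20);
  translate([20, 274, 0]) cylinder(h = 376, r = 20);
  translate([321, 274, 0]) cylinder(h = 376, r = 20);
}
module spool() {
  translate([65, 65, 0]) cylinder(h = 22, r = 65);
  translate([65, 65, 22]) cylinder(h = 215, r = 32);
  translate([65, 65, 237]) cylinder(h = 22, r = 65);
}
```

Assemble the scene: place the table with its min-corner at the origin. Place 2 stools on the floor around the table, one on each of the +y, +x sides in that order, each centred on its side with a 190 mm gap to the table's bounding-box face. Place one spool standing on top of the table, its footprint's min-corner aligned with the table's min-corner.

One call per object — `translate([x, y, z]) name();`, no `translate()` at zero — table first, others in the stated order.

table();
translate([144, 766, 0]) stool();
translate([819, 141, 0]) stool();
translate([0, 0, 685]) spool();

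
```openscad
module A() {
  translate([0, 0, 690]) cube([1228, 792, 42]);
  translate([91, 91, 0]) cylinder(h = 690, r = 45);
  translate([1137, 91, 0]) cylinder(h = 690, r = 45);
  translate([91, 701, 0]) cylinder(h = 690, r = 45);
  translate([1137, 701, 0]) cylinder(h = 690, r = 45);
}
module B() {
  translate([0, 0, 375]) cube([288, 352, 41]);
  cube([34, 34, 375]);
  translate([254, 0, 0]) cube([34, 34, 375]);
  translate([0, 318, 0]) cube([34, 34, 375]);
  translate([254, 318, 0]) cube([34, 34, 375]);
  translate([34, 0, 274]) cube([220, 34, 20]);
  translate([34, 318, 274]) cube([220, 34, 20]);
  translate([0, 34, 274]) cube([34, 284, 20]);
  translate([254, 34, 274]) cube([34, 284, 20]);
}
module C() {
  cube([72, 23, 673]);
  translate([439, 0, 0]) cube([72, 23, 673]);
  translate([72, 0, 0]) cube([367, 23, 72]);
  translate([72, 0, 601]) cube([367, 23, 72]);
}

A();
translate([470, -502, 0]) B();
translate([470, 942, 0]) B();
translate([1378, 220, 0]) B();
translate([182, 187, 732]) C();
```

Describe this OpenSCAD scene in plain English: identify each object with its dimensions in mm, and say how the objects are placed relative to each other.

A is a table: top 1228 mm (x) × 792 mm (y), 42 mm thick, upper face at z = 732 mm, on four round legs of 90 mm diameter, each leg's bounding box inset 46 mm from the nearest pair of top edges, running from z = 0 to the bottom of the top.

B is a four-legged stool. The seat is a 288×352×41 mm slab whose top surface is at z = 416 mm; four square legs, each 34×34 mm in cross-section, run from the floor (z = 0) to the underside of the seat, each flush with a corner of the seat. Four stretchers, 34 mm wide and 20 mm tall, connect adjacent legs with their undersides at z = 274 mm, each running between the inner faces of the legs it joins and aligned with the legs' outer faces on the other axis.

C is a picture frame with a 367×529 mm rectangular opening (x by z) and a uniform 72 mm border on every side. Frame depth is 23 mm along y. It is built from two vertical stiles running the full outside height and two horizontal rails spanning the gap between the stiles.

Three stools sit around the table at the −y, +y, +x sides. The picture frame is on top of the table.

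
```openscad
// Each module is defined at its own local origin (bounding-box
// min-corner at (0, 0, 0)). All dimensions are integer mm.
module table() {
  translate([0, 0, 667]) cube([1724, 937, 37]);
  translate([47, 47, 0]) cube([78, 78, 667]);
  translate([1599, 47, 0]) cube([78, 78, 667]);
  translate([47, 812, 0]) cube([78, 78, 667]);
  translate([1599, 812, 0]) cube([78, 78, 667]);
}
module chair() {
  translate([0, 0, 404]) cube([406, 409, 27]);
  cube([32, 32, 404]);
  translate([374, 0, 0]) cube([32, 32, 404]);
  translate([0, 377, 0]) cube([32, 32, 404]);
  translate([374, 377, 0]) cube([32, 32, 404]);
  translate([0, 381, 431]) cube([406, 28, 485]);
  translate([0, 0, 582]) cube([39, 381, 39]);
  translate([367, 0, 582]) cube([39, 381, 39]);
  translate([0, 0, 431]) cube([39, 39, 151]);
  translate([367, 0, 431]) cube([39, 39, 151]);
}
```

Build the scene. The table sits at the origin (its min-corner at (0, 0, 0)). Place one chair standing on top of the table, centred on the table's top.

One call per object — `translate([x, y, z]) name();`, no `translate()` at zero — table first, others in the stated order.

table();
translate([659, 264, 704]) chair();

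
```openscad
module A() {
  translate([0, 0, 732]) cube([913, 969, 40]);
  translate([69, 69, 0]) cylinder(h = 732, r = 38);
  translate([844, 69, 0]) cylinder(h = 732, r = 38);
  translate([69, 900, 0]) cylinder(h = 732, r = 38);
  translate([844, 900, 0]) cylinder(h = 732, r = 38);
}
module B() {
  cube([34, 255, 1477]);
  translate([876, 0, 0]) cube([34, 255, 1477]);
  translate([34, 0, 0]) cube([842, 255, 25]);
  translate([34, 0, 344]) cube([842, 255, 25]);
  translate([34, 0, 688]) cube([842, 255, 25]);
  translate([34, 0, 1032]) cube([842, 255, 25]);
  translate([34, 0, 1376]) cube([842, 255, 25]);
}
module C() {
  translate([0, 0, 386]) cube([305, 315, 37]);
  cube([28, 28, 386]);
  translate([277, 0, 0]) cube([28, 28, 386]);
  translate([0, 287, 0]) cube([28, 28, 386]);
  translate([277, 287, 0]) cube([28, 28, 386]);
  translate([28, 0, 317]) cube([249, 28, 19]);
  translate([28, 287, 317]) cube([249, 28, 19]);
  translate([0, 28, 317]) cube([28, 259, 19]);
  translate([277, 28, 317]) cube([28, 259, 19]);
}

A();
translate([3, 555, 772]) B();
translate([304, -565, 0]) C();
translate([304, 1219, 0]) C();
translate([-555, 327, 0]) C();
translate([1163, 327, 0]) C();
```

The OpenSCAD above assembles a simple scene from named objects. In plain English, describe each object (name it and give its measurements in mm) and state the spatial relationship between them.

A is a rectangular dining table. The top is 913×969×40 mm with its upper surface at z = 772 mm. It stands on four round legs of 76 mm diameter, each leg's bounding box inset 31 mm from the nearest pair of top edges, running from the floor to the underside of the top.

B is an open bookshelf. Two side panels, each 34 mm thick, 255 mm deep and 1477 mm tall, stand 910 mm apart (outside-to-outside). Between them sit 5 shelves, each 25 mm thick and 255 mm deep, spanning the full gap between the sides. The bottom shelf rests on the floor (its underside at z = 0) and the clear gap between one shelf's top and the next shelf's underside is 319 mm.

C is a simple wooden stool: a rectangular seat 305 mm (x) by 315 mm (y), 37 mm thick, top face at z = 423 mm, on four square legs, each 28×28 mm in cross-section. The legs rest on z = 0, each flush with a corner of the seat. Four stretchers, 28 mm wide and 19 mm tall, connect adjacent legs with their undersides at z = 317 mm, each running between the inner faces of the legs it joins and aligned with the legs' outer faces on the other axis.

The bookshelf is on top of the table. Four stools sit around the table at the −y, +y, −x, +x sides.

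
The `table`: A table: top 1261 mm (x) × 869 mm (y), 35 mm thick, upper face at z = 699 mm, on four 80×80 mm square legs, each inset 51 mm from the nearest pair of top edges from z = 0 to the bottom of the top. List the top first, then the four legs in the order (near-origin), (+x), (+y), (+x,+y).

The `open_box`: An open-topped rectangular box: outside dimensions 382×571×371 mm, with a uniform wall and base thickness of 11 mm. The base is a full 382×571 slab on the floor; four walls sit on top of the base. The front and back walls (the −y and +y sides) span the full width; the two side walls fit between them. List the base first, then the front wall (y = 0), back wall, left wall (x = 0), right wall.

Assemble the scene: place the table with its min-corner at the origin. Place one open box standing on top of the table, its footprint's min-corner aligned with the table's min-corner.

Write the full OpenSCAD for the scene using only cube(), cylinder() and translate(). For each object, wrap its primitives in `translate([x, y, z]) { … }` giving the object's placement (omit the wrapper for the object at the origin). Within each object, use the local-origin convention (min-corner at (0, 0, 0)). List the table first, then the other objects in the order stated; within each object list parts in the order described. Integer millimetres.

translate([0, 0, 664]) cube([1261, 869, 35]);
translate([51, 51, 0]) cube([80, 80, 664]);
translate([1130, 51, 0]) cube([80, 80, 664]);
translate([51, 738, 0]) cube([80, 80, 664]);
translate([1130, 738, 0]) cube([80, 80, 664]);
translate([0, 0, 699]) {
  cube([382, 571, 11]);
  translate([0, 0, 11]) cube([382, 11, 360]);
  translate([0, 560, 11]) cube([382, 11, 360]);
  translate([0, 11, 11]) cube([11, 549, 360]);
  translate([371, 11, 11]) cube([11, 549, 360]);
}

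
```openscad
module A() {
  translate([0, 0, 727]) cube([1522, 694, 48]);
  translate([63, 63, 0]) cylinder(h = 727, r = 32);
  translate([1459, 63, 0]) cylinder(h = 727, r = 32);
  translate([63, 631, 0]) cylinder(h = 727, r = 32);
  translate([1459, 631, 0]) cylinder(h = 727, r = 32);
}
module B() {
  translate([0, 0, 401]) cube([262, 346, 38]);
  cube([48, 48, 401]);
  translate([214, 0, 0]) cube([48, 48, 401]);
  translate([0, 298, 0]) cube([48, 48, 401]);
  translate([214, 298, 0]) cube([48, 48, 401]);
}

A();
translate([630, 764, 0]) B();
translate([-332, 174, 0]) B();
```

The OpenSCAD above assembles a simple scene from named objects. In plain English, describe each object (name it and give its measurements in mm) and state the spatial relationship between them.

A is a rectangular dining table. The top is 1522×694×48 mm with its upper surface at z = 775 mm. It stands on four round legs of 64 mm diameter, each leg's bounding box inset 31 mm from the nearest pair of top edges, running from the floor to the underside of the top.

B is a four-legged stool. The seat is a 262×346×38 mm slab whose top surface is at z = 439 mm; four square legs, each 48×48 mm in cross-section, run from the floor (z = 0) to the underside of the seat, each flush with a corner of the seat.

Two stools sit around the table at the +y, −x sides.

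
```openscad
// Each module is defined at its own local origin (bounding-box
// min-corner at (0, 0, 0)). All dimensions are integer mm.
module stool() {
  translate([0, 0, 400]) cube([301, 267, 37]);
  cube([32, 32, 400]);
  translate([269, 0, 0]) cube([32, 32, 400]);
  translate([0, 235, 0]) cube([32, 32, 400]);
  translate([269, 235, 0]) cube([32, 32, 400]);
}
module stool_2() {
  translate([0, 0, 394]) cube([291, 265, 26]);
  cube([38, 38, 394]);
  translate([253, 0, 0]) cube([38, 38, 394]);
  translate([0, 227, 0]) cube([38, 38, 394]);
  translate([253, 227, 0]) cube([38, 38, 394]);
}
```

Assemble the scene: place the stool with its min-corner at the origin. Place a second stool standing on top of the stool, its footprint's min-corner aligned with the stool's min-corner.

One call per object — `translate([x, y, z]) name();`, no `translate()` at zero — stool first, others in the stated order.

stool();
translate([0, 0, 437]) stool_2();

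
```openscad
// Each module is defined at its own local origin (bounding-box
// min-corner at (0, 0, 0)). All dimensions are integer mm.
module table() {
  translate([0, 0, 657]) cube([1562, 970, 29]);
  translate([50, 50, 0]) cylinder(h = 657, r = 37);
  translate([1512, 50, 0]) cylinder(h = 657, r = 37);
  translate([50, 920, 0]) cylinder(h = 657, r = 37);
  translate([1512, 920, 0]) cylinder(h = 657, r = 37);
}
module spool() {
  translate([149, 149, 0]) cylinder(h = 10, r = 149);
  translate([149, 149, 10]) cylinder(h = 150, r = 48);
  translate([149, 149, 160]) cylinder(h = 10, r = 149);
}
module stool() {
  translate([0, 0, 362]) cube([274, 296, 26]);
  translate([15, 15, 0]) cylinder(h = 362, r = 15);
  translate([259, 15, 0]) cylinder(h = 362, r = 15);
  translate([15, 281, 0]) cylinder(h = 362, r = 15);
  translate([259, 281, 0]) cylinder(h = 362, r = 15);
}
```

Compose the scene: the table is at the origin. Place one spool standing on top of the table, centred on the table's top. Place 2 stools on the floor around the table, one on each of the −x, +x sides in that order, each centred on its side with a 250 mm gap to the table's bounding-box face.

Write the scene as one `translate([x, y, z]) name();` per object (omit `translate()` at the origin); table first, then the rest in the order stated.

table();
translate([632, 336, 686]) spool();
translate([-524, 337, 0]) stool();
translate([1812, 337, 0]) stool();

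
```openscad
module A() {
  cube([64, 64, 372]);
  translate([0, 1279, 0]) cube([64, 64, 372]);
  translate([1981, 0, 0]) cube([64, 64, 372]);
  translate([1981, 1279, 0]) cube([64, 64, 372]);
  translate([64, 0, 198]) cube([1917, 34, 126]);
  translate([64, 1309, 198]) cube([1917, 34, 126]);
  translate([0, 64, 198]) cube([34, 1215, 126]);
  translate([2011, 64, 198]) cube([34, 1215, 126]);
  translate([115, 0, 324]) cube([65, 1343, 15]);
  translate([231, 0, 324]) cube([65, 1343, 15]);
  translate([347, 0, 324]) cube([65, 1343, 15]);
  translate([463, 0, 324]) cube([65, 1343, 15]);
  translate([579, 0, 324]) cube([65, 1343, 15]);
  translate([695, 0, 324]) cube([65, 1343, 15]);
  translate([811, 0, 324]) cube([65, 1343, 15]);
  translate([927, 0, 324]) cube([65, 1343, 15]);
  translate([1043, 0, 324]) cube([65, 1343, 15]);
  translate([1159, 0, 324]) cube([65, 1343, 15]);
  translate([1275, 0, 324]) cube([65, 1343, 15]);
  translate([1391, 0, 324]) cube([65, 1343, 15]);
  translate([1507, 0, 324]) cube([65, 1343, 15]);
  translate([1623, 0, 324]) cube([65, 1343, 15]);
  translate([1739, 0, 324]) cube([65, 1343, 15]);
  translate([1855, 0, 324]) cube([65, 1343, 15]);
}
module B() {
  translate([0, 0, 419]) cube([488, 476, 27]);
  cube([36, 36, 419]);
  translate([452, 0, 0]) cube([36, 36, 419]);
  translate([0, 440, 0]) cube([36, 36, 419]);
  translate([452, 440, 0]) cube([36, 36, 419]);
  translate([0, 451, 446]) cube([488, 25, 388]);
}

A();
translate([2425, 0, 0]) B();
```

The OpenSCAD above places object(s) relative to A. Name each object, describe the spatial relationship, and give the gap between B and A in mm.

The chair's nearest face is 380 mm from the bed frame's +x face.

A is a bed frame. B is a chair. The chair is on the floor beside the bed frame on its +x side. The gap between the chair and the bed frame is 380 mm.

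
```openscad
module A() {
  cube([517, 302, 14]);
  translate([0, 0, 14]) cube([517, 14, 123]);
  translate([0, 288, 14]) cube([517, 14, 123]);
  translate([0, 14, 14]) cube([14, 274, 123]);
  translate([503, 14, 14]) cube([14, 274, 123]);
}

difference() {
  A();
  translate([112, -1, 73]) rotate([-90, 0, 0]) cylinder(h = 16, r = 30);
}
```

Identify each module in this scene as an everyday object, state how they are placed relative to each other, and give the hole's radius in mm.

A is an open box. The open box has a circular hole through its front wall. The hole's radius is 30 mm.

The subtracted cylinder has r = 30 mm.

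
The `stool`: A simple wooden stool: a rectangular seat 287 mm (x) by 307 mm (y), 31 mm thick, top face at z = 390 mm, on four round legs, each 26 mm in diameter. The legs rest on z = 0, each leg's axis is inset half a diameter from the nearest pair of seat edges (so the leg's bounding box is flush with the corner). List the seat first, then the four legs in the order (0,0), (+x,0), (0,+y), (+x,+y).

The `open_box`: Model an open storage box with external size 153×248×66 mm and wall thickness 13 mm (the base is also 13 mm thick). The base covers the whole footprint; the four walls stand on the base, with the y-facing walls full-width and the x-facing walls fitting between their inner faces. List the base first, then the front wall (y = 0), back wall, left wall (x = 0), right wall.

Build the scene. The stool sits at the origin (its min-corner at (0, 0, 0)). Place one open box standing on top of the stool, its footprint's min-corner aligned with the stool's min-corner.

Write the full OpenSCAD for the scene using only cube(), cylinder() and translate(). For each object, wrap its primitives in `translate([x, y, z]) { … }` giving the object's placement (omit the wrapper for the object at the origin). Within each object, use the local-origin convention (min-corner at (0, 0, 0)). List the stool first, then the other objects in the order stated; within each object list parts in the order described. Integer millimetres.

translate([0, 0, 359]) cube([287, 307, 31]);
translate([13, 13, 0]) cylinder(h = 359, r = 13);
translate([274, 13, 0]) cylinder(h = 359, r = 13);
translate([13, 294, 0]) cylinder(h = 359, r = 13);
translate([274, 294, 0]) cylinder(h = 359, r = 13);
translate([0, 0, 390]) {
  cube([153, 248, 13]);
  translate([0, 0, 13]) cube([153, 13, 53]);
  translate([0, 235, 13]) cube([153, 13, 53]);
  translate([0, 13, 13]) cube([13, 222, 53]);
  translate([140, 13, 13]) cube([13, 222, 53]);
}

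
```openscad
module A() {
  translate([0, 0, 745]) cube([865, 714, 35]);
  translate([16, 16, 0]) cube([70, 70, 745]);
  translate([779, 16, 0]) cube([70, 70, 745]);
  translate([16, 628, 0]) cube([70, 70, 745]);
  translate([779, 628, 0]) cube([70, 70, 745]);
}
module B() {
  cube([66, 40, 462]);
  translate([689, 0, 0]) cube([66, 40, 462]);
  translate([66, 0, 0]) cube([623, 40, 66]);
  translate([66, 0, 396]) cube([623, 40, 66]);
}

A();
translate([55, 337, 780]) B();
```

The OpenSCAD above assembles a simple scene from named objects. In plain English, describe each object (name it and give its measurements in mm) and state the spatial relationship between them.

A is a table: top 865 mm (x) × 714 mm (y), 35 mm thick, upper face at z = 780 mm, on four 70×70 mm square legs, each inset 16 mm from the nearest pair of top edges, running from z = 0 to the bottom of the top.

B is a picture frame with a 623×330 mm rectangular opening (x by z) and a uniform 66 mm border on every side. Frame depth is 40 mm along y. It is built from two vertical stiles running the full outside height and two horizontal rails spanning the gap between the stiles.

The picture frame is on top of the table, centred.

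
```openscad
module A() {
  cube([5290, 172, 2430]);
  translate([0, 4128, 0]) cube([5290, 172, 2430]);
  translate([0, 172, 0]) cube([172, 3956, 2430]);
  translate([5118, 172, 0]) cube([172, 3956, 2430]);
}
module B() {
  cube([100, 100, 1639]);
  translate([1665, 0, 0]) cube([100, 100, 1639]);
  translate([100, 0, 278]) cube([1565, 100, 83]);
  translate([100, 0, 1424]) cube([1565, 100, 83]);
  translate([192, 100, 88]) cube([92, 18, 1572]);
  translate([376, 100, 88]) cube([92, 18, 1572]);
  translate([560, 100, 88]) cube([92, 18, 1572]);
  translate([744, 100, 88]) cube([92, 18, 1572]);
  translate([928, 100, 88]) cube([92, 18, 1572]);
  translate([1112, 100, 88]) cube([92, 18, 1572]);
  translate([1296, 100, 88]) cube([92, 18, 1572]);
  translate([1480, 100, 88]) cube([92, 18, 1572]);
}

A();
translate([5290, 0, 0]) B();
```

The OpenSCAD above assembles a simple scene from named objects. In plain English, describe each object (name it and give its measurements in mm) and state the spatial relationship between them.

A is the wall frame of a small rectangular building: four walls, each 2430 mm tall and 172 mm thick, enclosing a footprint 5290 mm (x) by 4300 mm (y) outside-to-outside, with no floor or roof. The front and back walls (the −y and +y sides) span the full width; the two side walls fit between them.

B is a fence section. Two 100×100 mm posts, 1639 mm tall, stand on the floor with a clear span of 1565 mm between their inner faces. Two horizontal rails of 100×83 mm section span the gap between the posts with their undersides at z = 278 mm and z = 1424 mm, flush with the posts' −y face. 8 pickets, each 92 mm wide, 18 mm thick and 1572 mm tall, are fixed to the +y face of the rails with their bottoms at z = 88 mm, evenly spaced across the span with equal gaps (rounded down to the nearest mm) at the −x end and between each pair — any rounding remainder accumulates at the +x end.

The fence section is against the house frame's +x side, with their −y faces flush.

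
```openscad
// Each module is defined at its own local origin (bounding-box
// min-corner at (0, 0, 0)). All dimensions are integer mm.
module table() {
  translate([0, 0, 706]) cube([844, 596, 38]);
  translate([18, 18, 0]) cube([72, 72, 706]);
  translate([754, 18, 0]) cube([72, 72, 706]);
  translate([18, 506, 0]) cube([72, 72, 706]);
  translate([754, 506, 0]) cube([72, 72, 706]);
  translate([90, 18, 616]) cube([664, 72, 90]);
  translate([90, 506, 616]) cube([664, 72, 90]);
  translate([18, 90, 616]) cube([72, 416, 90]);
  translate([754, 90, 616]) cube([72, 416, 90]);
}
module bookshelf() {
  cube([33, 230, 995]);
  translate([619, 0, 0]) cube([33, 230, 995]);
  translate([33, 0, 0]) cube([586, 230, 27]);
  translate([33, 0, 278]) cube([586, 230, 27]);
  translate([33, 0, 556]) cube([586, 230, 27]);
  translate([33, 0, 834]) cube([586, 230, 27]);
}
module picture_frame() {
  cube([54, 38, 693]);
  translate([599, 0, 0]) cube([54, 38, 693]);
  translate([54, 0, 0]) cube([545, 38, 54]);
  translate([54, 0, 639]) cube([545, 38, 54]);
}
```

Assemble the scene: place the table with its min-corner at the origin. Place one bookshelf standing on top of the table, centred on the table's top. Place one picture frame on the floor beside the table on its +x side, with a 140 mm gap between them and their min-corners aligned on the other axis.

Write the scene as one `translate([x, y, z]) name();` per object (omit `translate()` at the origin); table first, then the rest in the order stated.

table();
translate([96, 183, 744]) bookshelf();
translate([984, 0, 0]) picture_frame();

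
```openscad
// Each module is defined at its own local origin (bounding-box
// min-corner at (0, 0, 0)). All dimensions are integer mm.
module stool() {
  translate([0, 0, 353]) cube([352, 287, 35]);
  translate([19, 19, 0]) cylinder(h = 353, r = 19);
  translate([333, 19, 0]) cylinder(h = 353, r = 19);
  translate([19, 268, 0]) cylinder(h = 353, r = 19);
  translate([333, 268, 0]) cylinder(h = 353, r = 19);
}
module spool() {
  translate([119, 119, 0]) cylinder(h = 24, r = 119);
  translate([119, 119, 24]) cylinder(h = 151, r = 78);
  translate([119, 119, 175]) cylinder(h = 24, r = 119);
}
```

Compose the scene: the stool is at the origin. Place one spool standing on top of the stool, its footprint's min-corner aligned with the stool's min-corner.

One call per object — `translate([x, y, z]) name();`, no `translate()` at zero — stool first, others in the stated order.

stool();
translate([0, 0, 388]) spool();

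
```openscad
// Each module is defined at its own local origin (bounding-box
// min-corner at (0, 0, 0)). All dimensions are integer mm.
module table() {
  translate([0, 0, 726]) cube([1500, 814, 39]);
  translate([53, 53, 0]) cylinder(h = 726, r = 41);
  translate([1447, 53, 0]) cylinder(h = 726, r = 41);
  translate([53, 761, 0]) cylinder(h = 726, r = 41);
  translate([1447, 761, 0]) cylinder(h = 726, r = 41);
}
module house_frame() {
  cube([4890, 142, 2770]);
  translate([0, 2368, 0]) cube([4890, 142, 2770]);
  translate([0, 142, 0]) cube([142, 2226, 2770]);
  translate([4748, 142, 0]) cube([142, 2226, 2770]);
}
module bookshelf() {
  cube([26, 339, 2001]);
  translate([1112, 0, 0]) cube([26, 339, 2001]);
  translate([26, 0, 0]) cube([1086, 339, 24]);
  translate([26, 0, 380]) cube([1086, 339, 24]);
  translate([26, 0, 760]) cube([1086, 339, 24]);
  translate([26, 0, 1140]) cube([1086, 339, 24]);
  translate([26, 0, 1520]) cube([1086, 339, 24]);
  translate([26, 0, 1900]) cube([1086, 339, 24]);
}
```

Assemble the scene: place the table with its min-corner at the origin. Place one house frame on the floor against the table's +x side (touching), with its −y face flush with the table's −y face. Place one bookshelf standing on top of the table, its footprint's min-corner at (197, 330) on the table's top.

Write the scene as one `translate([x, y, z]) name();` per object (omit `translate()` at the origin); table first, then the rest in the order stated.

table();
translate([1500, 0, 0]) house_frame();
translate([197, 330, 765]) bookshelf();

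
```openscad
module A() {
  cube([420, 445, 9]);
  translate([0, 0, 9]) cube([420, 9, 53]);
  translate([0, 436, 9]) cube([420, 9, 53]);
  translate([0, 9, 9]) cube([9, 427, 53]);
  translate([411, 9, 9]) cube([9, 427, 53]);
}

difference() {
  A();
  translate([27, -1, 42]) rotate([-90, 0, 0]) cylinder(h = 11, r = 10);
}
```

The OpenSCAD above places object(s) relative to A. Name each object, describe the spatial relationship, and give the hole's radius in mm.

The subtracted cylinder has r = 10 mm.

A is an open box. The open box has a circular hole through its front wall. The hole's radius is 10 mm.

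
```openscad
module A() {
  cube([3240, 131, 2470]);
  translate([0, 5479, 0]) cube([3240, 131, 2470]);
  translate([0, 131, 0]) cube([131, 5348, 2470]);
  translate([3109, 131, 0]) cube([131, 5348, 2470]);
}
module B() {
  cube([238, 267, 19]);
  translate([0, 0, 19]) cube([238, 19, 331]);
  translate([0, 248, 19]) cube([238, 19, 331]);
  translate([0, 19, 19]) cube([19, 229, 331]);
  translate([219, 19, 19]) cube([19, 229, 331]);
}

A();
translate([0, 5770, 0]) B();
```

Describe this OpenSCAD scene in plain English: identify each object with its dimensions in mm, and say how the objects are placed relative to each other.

A is the wall frame of a small rectangular building: four walls, each 2470 mm tall and 131 mm thick, enclosing a footprint 3240 mm (x) by 5610 mm (y) outside-to-outside, with no floor or roof. The front and back walls (the −y and +y sides) span the full width; the two side walls fit between them.

B is an open-topped rectangular box: outside dimensions 238×267×350 mm, with a uniform wall and base thickness of 19 mm. The base is a full 238×267 slab on the floor; four walls sit on top of the base. The front and back walls (the −y and +y sides) span the full width; the two side walls fit between them.

The open box is on the floor beside the house frame on its +y side.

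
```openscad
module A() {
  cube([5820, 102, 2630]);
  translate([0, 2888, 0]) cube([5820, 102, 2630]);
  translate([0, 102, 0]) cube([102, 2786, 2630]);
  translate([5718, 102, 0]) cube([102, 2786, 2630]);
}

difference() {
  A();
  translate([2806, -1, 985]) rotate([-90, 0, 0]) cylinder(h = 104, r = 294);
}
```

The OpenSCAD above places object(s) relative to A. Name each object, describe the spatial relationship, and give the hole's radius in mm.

The subtracted cylinder has r = 294 mm.

A is a house frame. The house frame has a circular hole through its front wall. The hole's radius is 294 mm.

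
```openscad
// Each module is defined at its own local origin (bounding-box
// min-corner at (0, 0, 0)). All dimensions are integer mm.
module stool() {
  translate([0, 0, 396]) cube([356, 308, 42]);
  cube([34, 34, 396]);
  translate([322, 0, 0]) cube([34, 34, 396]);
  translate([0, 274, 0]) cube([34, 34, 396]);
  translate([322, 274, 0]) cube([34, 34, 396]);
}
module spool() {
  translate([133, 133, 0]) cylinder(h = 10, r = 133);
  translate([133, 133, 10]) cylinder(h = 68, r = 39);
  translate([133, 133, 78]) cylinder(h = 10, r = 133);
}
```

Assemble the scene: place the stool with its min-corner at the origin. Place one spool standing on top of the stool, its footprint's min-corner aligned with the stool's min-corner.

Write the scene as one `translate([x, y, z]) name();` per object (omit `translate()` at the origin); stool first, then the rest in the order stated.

stool();
translate([0, 0, 438]) spool();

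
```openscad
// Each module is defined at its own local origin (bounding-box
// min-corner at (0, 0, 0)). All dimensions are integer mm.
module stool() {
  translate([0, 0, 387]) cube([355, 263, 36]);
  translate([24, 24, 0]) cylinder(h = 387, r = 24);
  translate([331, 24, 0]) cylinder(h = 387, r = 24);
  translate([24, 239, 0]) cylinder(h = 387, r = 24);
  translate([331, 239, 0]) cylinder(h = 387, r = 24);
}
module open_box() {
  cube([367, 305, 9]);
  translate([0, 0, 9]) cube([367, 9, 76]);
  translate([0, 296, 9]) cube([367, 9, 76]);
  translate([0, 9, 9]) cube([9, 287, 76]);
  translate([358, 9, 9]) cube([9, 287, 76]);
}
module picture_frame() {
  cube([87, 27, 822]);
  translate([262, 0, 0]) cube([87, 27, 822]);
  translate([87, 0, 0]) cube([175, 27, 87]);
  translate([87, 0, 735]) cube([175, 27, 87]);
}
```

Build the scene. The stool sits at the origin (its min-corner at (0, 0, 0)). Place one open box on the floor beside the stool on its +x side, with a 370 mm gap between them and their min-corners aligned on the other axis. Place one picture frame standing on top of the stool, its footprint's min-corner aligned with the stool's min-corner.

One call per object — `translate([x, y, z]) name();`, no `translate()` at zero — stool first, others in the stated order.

stool();
translate([725, 0, 0]) open_box();
translate([0, 0, 423]) picture_frame();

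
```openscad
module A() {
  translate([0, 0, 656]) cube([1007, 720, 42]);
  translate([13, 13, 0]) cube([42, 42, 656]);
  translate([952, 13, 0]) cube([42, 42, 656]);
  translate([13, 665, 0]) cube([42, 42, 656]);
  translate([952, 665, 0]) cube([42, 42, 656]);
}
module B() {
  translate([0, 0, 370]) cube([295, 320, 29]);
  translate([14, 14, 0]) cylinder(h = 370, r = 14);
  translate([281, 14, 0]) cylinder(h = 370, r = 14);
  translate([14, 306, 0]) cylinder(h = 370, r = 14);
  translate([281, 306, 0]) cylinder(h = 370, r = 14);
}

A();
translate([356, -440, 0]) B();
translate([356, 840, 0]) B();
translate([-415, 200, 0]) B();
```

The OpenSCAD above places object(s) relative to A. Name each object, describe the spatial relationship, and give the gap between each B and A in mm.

Each stool's nearest face is 120 mm from the table's bounding box.

A is a table. B is a stool. Three stools sit around the table at the −y, +y, −x sides. The gap between each stool and the table is 120 mm.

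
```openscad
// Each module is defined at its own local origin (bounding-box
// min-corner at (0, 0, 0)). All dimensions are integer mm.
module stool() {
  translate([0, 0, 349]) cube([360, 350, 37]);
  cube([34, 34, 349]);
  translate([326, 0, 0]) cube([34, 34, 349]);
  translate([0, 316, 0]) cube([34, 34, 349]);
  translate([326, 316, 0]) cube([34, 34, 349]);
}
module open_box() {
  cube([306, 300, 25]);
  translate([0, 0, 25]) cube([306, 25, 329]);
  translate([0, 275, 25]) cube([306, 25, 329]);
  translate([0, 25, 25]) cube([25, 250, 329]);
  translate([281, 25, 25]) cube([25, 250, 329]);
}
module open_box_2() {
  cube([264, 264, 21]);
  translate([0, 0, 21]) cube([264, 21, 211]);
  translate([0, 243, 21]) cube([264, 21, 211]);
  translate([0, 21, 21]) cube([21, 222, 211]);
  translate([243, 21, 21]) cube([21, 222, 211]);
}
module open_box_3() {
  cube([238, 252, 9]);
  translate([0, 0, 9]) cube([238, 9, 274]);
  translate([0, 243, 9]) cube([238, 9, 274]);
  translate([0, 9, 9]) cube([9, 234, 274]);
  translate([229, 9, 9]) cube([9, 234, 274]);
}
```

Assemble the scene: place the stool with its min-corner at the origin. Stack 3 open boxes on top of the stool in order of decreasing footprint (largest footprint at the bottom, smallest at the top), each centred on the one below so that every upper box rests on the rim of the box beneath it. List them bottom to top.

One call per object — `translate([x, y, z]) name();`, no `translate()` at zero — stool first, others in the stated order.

stool();
translate([27, 25, 386]) open_box();
translate([48, 43, 740]) open_box_2();
translate([61, 49, 972]) open_box_3();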